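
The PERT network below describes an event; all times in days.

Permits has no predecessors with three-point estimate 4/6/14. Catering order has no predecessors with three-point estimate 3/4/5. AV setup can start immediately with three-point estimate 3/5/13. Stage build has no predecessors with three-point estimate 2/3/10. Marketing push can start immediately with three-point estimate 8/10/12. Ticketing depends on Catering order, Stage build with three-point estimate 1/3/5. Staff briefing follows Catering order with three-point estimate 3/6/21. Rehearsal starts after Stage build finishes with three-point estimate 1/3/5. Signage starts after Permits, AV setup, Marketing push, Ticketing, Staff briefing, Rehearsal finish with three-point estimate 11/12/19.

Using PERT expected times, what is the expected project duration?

25 days

te_Permits = (4 + 4·6 + 14)/6 = 42/6 = 7
te_Catering order = (3 + 4·4 + 5)/6 = 24/6 = 4
te_AV setup = (3 + 4·5 + 13)/6 = 36/6 = 6
te_Stage build = (2 + 4·3 + 10)/6 = 24/6 = 4
te_Marketing push = (8 + 4·10 + 12)/6 = 60/6 = 10
te_Ticketing = (1 + 4·3 + 5)/6 = 18/6 = 3
te_Staff briefing = (3 + 4·6 + 21)/6 = 48/6 = 8
te_Rehearsal = (1 + 4·3 + 5)/6 = 18/6 = 3
te_Signage = (11 + 4·12 + 19)/6 = 78/6 = 13

Forward pass:
ES_Permits = 0; EF_Permits = 7
ES_Catering order = 0; EF_Catering order = 4
ES_AV setup = 0; EF_AV setup = 6
ES_Stage build = 0; EF_Stage build = 4
ES_Marketing push = 0; EF_Marketing push = 10
ES_Ticketing = max(EF_Catering order=4, EF_Stage build=4) = 4; EF_Ticketing = 4+3 = 7
ES_Staff briefing = 4; EF_Staff briefing = 4+8 = 12
ES_Rehearsal = 4; EF_Rehearsal = 4+3 = 7
ES_Signage = max(EF_Permits=7, EF_AV setup=6, EF_Marketing push=10, EF_Ticketing=7, EF_Staff briefing=12, EF_Rehearsal=7) = 12; EF_Signage = 12+13 = 25
Expected project duration μ = 25 days. Critical path: Catering order → Staff briefing → Signage.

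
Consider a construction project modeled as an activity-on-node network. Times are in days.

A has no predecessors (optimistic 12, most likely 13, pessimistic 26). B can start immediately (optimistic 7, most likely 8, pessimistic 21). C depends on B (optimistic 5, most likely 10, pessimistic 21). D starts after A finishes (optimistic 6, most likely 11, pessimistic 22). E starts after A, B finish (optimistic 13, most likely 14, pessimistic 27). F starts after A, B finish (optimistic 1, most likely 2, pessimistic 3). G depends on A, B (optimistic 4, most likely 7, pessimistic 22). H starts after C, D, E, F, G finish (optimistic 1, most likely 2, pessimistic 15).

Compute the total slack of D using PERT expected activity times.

te_A = (12 + 4·13 + 26)/6 = 90/6 = 15
te_B = (7 + 4·8 + 21)/6 = 60/6 = 10
te_C = (5 + 4·10 + 21)/6 = 66/6 = 11
te_D = (6 + 4·11 + 22)/6 = 72/6 = 12
te_E = (13 + 4·14 + 27)/6 = 96/6 = 16
te_F = (1 + 4·2 + 3)/6 = 12/6 = 2
te_G = (4 + 4·7 + 22)/6 = 54/6 = 9
te_H = (1 + 4·2 + 15)/6 = 24/6 = 4

Forward pass:
ES_A = 0; EF_A = 15
ES_B = 0; EF_B = 10
ES_C = 10; EF_C = 10+11 = 21
ES_D = 15; EF_D = 15+12 = 27
ES_E = max(EF_A=15, EF_B=10) = 15; EF_E = 15+16 = 31
ES_F = max(EF_A=15, EF_B=10) = 15; EF_F = 15+2 = 17
ES_G = max(EF_A=15, EF_B=10) = 15; EF_G = 15+9 = 24
ES_H = max(EF_C=21, EF_D=27, EF_E=31, EF_F=17, EF_G=24) = 31; EF_H = 31+4 = 35
Expected project duration μ = 35 days. Critical path: A → E → H.

Backward pass:
LF_H = 35; LS_H = 35−4 = 31
LF_G = LS_H = 31; LS_G = 31−9 = 22
LF_F = LS_H = 31; LS_F = 31−2 = 29
LF_E = LS_H = 31; LS_E = 31−16 = 15
LF_D = LS_H = 31; LS_D = 31−12 = 19
LF_C = LS_H = 31; LS_C = 31−11 = 20
LF_B = min(LS_C=20, LS_E=15, LS_F=29, LS_G=22) = 15; LS_B = 15−10 = 5
LF_A = min(LS_D=19, LS_E=15, LS_F=29, LS_G=22) = 15; LS_A = 15−15 = 0
Slack_D = LS_D − ES_D = 19 − 15 = 4

4 days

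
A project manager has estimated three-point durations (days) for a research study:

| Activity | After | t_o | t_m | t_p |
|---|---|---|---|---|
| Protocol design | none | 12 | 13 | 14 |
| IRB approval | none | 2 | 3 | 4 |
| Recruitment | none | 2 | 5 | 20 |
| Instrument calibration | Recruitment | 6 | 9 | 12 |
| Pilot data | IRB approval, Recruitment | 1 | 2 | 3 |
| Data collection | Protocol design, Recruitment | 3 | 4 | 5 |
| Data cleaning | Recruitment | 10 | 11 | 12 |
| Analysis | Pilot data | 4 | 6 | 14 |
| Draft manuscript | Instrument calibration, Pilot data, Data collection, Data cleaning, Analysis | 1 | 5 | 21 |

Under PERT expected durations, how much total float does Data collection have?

1 days

te_Protocol design = (12 + 4·13 + 14)/6 = 78/6 = 13
te_IRB approval = (2 + 4·3 + 4)/6 = 18/6 = 3
te_Recruitment = (2 + 4·5 + 20)/6 = 42/6 = 7
te_Instrument calibration = (6 + 4·9 + 12)/6 = 54/6 = 9
te_Pilot data = (1 + 4·2 + 3)/6 = 12/6 = 2
te_Data collection = (3 + 4·4 + 5)/6 = 24/6 = 4
te_Data cleaning = (10 + 4·11 + 12)/6 = 66/6 = 11
te_Analysis = (4 + 4·6 + 14)/6 = 42/6 = 7
te_Draft manuscript = (1 + 4·5 + 21)/6 = 42/6 = 7

Forward pass:
ES_Protocol design = 0; EF_Protocol design = 13
ES_IRB approval = 0; EF_IRB approval = 3
ES_Recruitment = 0; EF_Recruitment = 7
ES_Instrument calibration = 7; EF_Instrument calibration = 7+9 = 16
ES_Pilot data = max(EF_IRB approval=3, EF_Recruitment=7) = 7; EF_Pilot data = 7+2 = 9
ES_Data collection = max(EF_Protocol design=13, EF_Recruitment=7) = 13; EF_Data collection = 13+4 = 17
ES_Data cleaning = 7; EF_Data cleaning = 7+11 = 18
ES_Analysis = 9; EF_Analysis = 9+7 = 16
ES_Draft manuscript = max(EF_Instrument calibration=16, EF_Pilot data=9, EF_Data collection=17, EF_Data cleaning=18, EF_Analysis=16) = 18; EF_Draft manuscript = 18+7 = 25
Expected project duration μ = 25 days. Critical path: Recruitment → Data cleaning → Draft manuscript.

Backward pass:
LF_Draft manuscript = 25; LS_Draft manuscript = 25−7 = 18
LF_Analysis = LS_Draft manuscript = 18; LS_Analysis = 18−7 = 11
LF_Data cleaning = LS_Draft manuscript = 18; LS_Data cleaning = 18−11 = 7
LF_Data collection = LS_Draft manuscript = 18; LS_Data collection = 18−4 = 14
LF_Pilot data = min(LS_Analysis=11, LS_Draft manuscript=18) = 11; LS_Pilot data = 11−2 = 9
LF_Instrument calibration = LS_Draft manuscript = 18; LS_Instrument calibration = 18−9 = 9
LF_Recruitment = min(LS_Instrument calibration=9, LS_Pilot data=9, LS_Data collection=14, LS_Data cleaning=7) = 7; LS_Recruitment = 7−7 = 0
LF_IRB approval = LS_Pilot data = 9; LS_IRB approval = 9−3 = 6
LF_Protocol design = LS_Data collection = 14; LS_Protocol design = 14−13 = 1
Slack_Data collection = LS_Data collection − ES_Data collection = 14 − 13 = 1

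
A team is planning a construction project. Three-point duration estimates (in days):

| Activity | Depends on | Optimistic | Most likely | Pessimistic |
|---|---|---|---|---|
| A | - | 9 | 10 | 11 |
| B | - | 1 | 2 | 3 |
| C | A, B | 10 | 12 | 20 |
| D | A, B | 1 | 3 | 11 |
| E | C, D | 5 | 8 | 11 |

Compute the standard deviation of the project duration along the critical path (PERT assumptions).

1.97 days

te_A = (9 + 4·10 + 11)/6 = 60/6 = 10; σ²_A = ((11−9)/6)² = 0.111
te_B = (1 + 4·2 + 3)/6 = 12/6 = 2; σ²_B = ((3−1)/6)² = 0.111
te_C = (10 + 4·12 + 20)/6 = 78/6 = 13; σ²_C = ((20−10)/6)² = 2.778
te_D = (1 + 4·3 + 11)/6 = 24/6 = 4; σ²_D = ((11−1)/6)² = 2.778
te_E = (5 + 4·8 + 11)/6 = 48/6 = 8; σ²_E = ((11−5)/6)² = 1.000

Forward pass:
ES_A = 0; EF_A = 10
ES_B = 0; EF_B = 2
ES_C = max(EF_A=10, EF_B=2) = 10; EF_C = 10+13 = 23
ES_D = max(EF_A=10, EF_B=2) = 10; EF_D = 10+4 = 14
ES_E = max(EF_C=23, EF_D=14) = 23; EF_E = 23+8 = 31
Expected project duration μ = 31 days. Critical path: A → C → E.

Variance along critical path = 0.111 + 2.778 + 1.000 = 3.889
σ = √3.889 = 1.972 days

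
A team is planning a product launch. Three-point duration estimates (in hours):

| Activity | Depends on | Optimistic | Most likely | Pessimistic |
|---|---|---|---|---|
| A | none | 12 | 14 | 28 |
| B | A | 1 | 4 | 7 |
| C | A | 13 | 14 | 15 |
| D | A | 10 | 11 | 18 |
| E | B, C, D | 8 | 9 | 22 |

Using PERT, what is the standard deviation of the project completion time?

te_A = (12 + 4·14 + 28)/6 = 96/6 = 16; σ²_A = ((28−12)/6)² = 7.111
te_B = (1 + 4·4 + 7)/6 = 24/6 = 4; σ²_B = ((7−1)/6)² = 1.000
te_C = (13 + 4·14 + 15)/6 = 84/6 = 14; σ²_C = ((15−13)/6)² = 0.111
te_D = (10 + 4·11 + 18)/6 = 72/6 = 12; σ²_D = ((18−10)/6)² = 1.778
te_E = (8 + 4·9 + 22)/6 = 66/6 = 11; σ²_E = ((22−8)/6)² = 5.444

Forward pass:
ES_A = 0; EF_A = 16
ES_B = 16; EF_B = 16+4 = 20
ES_C = 16; EF_C = 16+14 = 30
ES_D = 16; EF_D = 16+12 = 28
ES_E = max(EF_B=20, EF_C=30, EF_D=28) = 30; EF_E = 30+11 = 41
Expected project duration μ = 41 hours. Critical path: A → C → E.

Variance along critical path = 7.111 + 0.111 + 5.444 = 12.667
σ = √12.667 = 3.559 hours

3.56 hours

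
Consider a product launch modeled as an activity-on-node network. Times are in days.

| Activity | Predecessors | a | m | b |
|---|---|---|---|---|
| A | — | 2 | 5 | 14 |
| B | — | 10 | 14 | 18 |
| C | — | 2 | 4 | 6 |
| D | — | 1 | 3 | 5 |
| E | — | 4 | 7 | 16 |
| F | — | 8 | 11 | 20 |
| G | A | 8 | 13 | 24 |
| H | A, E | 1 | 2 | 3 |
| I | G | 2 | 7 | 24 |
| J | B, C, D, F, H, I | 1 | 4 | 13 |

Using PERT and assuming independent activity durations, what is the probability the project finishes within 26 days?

te_A = (2 + 4·5 + 14)/6 = 36/6 = 6; σ²_A = ((14−2)/6)² = 4.000
te_B = (10 + 4·14 + 18)/6 = 84/6 = 14; σ²_B = ((18−10)/6)² = 1.778
te_C = (2 + 4·4 + 6)/6 = 24/6 = 4; σ²_C = ((6−2)/6)² = 0.444
te_D = (1 + 4·3 + 5)/6 = 18/6 = 3; σ²_D = ((5−1)/6)² = 0.444
te_E = (4 + 4·7 + 16)/6 = 48/6 = 8; σ²_E = ((16−4)/6)² = 4.000
te_F = (8 + 4·11 + 20)/6 = 72/6 = 12; σ²_F = ((20−8)/6)² = 4.000
te_G = (8 + 4·13 + 24)/6 = 84/6 = 14; σ²_G = ((24−8)/6)² = 7.111
te_H = (1 + 4·2 + 3)/6 = 12/6 = 2; σ²_H = ((3−1)/6)² = 0.111
te_I = (2 + 4·7 + 24)/6 = 54/6 = 9; σ²_I = ((24−2)/6)² = 13.444
te_J = (1 + 4·4 + 13)/6 = 30/6 = 5; σ²_J = ((13−1)/6)² = 4.000

Forward pass:
ES_A = 0; EF_A = 6
ES_B = 0; EF_B = 14
ES_C = 0; EF_C = 4
ES_D = 0; EF_D = 3
ES_E = 0; EF_E = 8
ES_F = 0; EF_F = 12
ES_G = 6; EF_G = 6+14 = 20
ES_H = max(EF_A=6, EF_E=8) = 8; EF_H = 8+2 = 10
ES_I = 20; EF_I = 20+9 = 29
ES_J = max(EF_B=14, EF_C=4, EF_D=3, EF_F=12, EF_H=10, EF_I=29) = 29; EF_J = 29+5 = 34
Expected project duration μ = 34 days. Critical path: A → G → I → J.

Variance along critical path = 4.000 + 7.111 + 13.444 + 4.000 = 28.556; σ = √28.556 = 5.344 days.
Z = (26 − 34) / 5.344 = -1.497
P(T ≤ 26) = Φ(-1.497) ≈ 0.067

0.067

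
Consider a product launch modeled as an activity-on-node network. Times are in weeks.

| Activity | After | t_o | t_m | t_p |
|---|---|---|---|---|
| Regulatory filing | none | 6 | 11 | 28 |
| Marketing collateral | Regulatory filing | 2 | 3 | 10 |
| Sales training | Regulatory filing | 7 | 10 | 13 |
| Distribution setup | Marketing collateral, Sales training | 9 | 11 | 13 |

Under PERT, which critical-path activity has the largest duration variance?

te_Regulatory filing = (6 + 4·11 + 28)/6 = 78/6 = 13; σ²_Regulatory filing = ((28−6)/6)² = 13.444
te_Marketing collateral = (2 + 4·3 + 10)/6 = 24/6 = 4; σ²_Marketing collateral = ((10−2)/6)² = 1.778
te_Sales training = (7 + 4·10 + 13)/6 = 60/6 = 10; σ²_Sales training = ((13−7)/6)² = 1.000
te_Distribution setup = (9 + 4·11 + 13)/6 = 66/6 = 11; σ²_Distribution setup = ((13−9)/6)² = 0.444

Forward pass:
ES_Regulatory filing = 0; EF_Regulatory filing = 13
ES_Marketing collateral = 13; EF_Marketing collateral = 13+4 = 17
ES_Sales training = 13; EF_Sales training = 13+10 = 23
ES_Distribution setup = max(EF_Marketing collateral=17, EF_Sales training=23) = 23; EF_Distribution setup = 23+11 = 34
Expected project duration μ = 34 weeks. Critical path: Regulatory filing → Sales training → Distribution setup.

Variances on critical path: σ²_Regulatory filing=13.444, σ²_Sales training=1.000, σ²_Distribution setup=0.444.
Largest is σ²_Regulatory filing = 13.444.

Regulatory filing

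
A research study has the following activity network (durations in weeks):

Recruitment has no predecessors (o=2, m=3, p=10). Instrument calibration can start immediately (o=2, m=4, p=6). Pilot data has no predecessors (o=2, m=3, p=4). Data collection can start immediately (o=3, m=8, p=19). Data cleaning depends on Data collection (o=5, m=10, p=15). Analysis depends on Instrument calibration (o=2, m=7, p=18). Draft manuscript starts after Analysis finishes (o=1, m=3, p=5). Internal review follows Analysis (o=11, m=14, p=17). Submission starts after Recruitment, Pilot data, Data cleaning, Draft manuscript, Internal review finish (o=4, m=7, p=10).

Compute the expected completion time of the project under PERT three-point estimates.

33 weeks

te_Recruitment = (2 + 4·3 + 10)/6 = 24/6 = 4
te_Instrument calibration = (2 + 4·4 + 6)/6 = 24/6 = 4
te_Pilot data = (2 + 4·3 + 4)/6 = 18/6 = 3
te_Data collection = (3 + 4·8 + 19)/6 = 54/6 = 9
te_Data cleaning = (5 + 4·10 + 15)/6 = 60/6 = 10
te_Analysis = (2 + 4·7 + 18)/6 = 48/6 = 8
te_Draft manuscript = (1 + 4·3 + 5)/6 = 18/6 = 3
te_Internal review = (11 + 4·14 + 17)/6 = 84/6 = 14
te_Submission = (4 + 4·7 + 10)/6 = 42/6 = 7

Forward pass:
ES_Recruitment = 0; EF_Recruitment = 4
ES_Instrument calibration = 0; EF_Instrument calibration = 4
ES_Pilot data = 0; EF_Pilot data = 3
ES_Data collection = 0; EF_Data collection = 9
ES_Data cleaning = 9; EF_Data cleaning = 9+10 = 19
ES_Analysis = 4; EF_Analysis = 4+8 = 12
ES_Draft manuscript = 12; EF_Draft manuscript = 12+3 = 15
ES_Internal review = 12; EF_Internal review = 12+14 = 26
ES_Submission = max(EF_Recruitment=4, EF_Pilot data=3, EF_Data cleaning=19, EF_Draft manuscript=15, EF_Internal review=26) = 26; EF_Submission = 26+7 = 33
Expected project duration μ = 33 weeks. Critical path: Instrument calibration → Analysis → Internal review → Submission.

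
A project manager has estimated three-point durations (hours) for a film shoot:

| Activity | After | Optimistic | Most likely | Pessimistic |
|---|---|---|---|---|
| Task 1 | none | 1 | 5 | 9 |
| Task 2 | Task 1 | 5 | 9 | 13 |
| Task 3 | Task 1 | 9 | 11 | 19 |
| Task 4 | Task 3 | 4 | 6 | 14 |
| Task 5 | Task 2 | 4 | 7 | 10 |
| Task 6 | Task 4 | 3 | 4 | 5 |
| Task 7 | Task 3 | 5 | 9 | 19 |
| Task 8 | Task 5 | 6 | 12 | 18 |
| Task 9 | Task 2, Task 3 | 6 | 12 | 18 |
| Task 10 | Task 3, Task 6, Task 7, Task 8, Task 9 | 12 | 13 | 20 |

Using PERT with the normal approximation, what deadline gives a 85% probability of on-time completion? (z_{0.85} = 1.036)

te_Task 1 = (1 + 4·5 + 9)/6 = 30/6 = 5; σ²_Task 1 = ((9−1)/6)² = 1.778
te_Task 2 = (5 + 4·9 + 13)/6 = 54/6 = 9; σ²_Task 2 = ((13−5)/6)² = 1.778
te_Task 3 = (9 + 4·11 + 19)/6 = 72/6 = 12; σ²_Task 3 = ((19−9)/6)² = 2.778
te_Task 4 = (4 + 4·6 + 14)/6 = 42/6 = 7; σ²_Task 4 = ((14−4)/6)² = 2.778
te_Task 5 = (4 + 4·7 + 10)/6 = 42/6 = 7; σ²_Task 5 = ((10−4)/6)² = 1.000
te_Task 6 = (3 + 4·4 + 5)/6 = 24/6 = 4; σ²_Task 6 = ((5−3)/6)² = 0.111
te_Task 7 = (5 + 4·9 + 19)/6 = 60/6 = 10; σ²_Task 7 = ((19−5)/6)² = 5.444
te_Task 8 = (6 + 4·12 + 18)/6 = 72/6 = 12; σ²_Task 8 = ((18−6)/6)² = 4.000
te_Task 9 = (6 + 4·12 + 18)/6 = 72/6 = 12; σ²_Task 9 = ((18−6)/6)² = 4.000
te_Task 10 = (12 + 4·13 + 20)/6 = 84/6 = 14; σ²_Task 10 = ((20−12)/6)² = 1.778

Forward pass:
ES_Task 1 = 0; EF_Task 1 = 5
ES_Task 2 = 5; EF_Task 2 = 5+9 = 14
ES_Task 3 = 5; EF_Task 3 = 5+12 = 17
ES_Task 4 = 17; EF_Task 4 = 17+7 = 24
ES_Task 5 = 14; EF_Task 5 = 14+7 = 21
ES_Task 6 = 24; EF_Task 6 = 24+4 = 28
ES_Task 7 = 17; EF_Task 7 = 17+10 = 27
ES_Task 8 = 21; EF_Task 8 = 21+12 = 33
ES_Task 9 = max(EF_Task 2=14, EF_Task 3=17) = 17; EF_Task 9 = 17+12 = 29
ES_Task 10 = max(EF_Task 3=17, EF_Task 6=28, EF_Task 7=27, EF_Task 8=33, EF_Task 9=29) = 33; EF_Task 10 = 33+14 = 47
Expected project duration μ = 47 hours. Critical path: Task 1 → Task 2 → Task 5 → Task 8 → Task 10.

Variance along critical path = 1.778 + 1.778 + 1.000 + 4.000 + 1.778 = 10.333; σ = 3.215 hours.
D = μ + z·σ = 47 + 1.036·3.215 = 50.3 hours

50.3 hours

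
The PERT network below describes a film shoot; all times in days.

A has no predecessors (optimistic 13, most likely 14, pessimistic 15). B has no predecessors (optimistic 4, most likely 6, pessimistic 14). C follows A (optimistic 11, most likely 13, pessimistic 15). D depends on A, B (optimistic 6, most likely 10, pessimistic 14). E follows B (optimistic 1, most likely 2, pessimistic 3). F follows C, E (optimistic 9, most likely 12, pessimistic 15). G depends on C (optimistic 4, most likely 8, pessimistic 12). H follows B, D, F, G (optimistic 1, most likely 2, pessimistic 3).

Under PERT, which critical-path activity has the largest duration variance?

F

te_A = (13 + 4·14 + 15)/6 = 84/6 = 14; σ²_A = ((15−13)/6)² = 0.111
te_B = (4 + 4·6 + 14)/6 = 42/6 = 7; σ²_B = ((14−4)/6)² = 2.778
te_C = (11 + 4·13 + 15)/6 = 78/6 = 13; σ²_C = ((15−11)/6)² = 0.444
te_D = (6 + 4·10 + 14)/6 = 60/6 = 10; σ²_D = ((14−6)/6)² = 1.778
te_E = (1 + 4·2 + 3)/6 = 12/6 = 2; σ²_E = ((3−1)/6)² = 0.111
te_F = (9 + 4·12 + 15)/6 = 72/6 = 12; σ²_F = ((15−9)/6)² = 1.000
te_G = (4 + 4·8 + 12)/6 = 48/6 = 8; σ²_G = ((12−4)/6)² = 1.778
te_H = (1 + 4·2 + 3)/6 = 12/6 = 2; σ²_H = ((3−1)/6)² = 0.111

Forward pass:
ES_A = 0; EF_A = 14
ES_B = 0; EF_B = 7
ES_C = 14; EF_C = 14+13 = 27
ES_D = max(EF_A=14, EF_B=7) = 14; EF_D = 14+10 = 24
ES_E = 7; EF_E = 7+2 = 9
ES_F = max(EF_C=27, EF_E=9) = 27; EF_F = 27+12 = 39
ES_G = 27; EF_G = 27+8 = 35
ES_H = max(EF_B=7, EF_D=24, EF_F=39, EF_G=35) = 39; EF_H = 39+2 = 41
Expected project duration μ = 41 days. Critical path: A → C → F → H.

Variances on critical path: σ²_A=0.111, σ²_C=0.444, σ²_F=1.000, σ²_H=0.111.
Largest is σ²_F = 1.000.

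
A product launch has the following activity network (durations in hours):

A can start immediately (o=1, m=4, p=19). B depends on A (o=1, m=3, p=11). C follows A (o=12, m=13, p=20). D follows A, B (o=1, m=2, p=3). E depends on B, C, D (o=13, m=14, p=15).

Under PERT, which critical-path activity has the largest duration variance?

A

te_A = (1 + 4·4 + 19)/6 = 36/6 = 6; σ²_A = ((19−1)/6)² = 9.000
te_B = (1 + 4·3 + 11)/6 = 24/6 = 4; σ²_B = ((11−1)/6)² = 2.778
te_C = (12 + 4·13 + 20)/6 = 84/6 = 14; σ²_C = ((20−12)/6)² = 1.778
te_D = (1 + 4·2 + 3)/6 = 12/6 = 2; σ²_D = ((3−1)/6)² = 0.111
te_E = (13 + 4·14 + 15)/6 = 84/6 = 14; σ²_E = ((15−13)/6)² = 0.111

Forward pass:
ES_A = 0; EF_A = 6
ES_B = 6; EF_B = 6+4 = 10
ES_C = 6; EF_C = 6+14 = 20
ES_D = max(EF_A=6, EF_B=10) = 10; EF_D = 10+2 = 12
ES_E = max(EF_B=10, EF_C=20, EF_D=12) = 20; EF_E = 20+14 = 34
Expected project duration μ = 34 hours. Critical path: A → C → E.

Variances on critical path: σ²_A=9.000, σ²_C=1.778, σ²_E=0.111.
Largest is σ²_A = 9.000.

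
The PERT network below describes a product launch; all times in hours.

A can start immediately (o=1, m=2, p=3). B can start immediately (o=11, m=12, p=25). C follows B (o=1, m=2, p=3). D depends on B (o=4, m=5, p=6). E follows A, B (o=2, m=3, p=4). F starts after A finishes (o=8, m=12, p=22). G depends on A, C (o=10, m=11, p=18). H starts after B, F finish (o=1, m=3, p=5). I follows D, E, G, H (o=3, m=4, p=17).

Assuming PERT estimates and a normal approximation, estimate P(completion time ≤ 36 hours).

0.712

te_A = (1 + 4·2 + 3)/6 = 12/6 = 2; σ²_A = ((3−1)/6)² = 0.111
te_B = (11 + 4·12 + 25)/6 = 84/6 = 14; σ²_B = ((25−11)/6)² = 5.444
te_C = (1 + 4·2 + 3)/6 = 12/6 = 2; σ²_C = ((3−1)/6)² = 0.111
te_D = (4 + 4·5 + 6)/6 = 30/6 = 5; σ²_D = ((6−4)/6)² = 0.111
te_E = (2 + 4·3 + 4)/6 = 18/6 = 3; σ²_E = ((4−2)/6)² = 0.111
te_F = (8 + 4·12 + 22)/6 = 78/6 = 13; σ²_F = ((22−8)/6)² = 5.444
te_G = (10 + 4·11 + 18)/6 = 72/6 = 12; σ²_G = ((18−10)/6)² = 1.778
te_H = (1 + 4·3 + 5)/6 = 18/6 = 3; σ²_H = ((5−1)/6)² = 0.444
te_I = (3 + 4·4 + 17)/6 = 36/6 = 6; σ²_I = ((17−3)/6)² = 5.444

Forward pass:
ES_A = 0; EF_A = 2
ES_B = 0; EF_B = 14
ES_C = 14; EF_C = 14+2 = 16
ES_D = 14; EF_D = 14+5 = 19
ES_E = max(EF_A=2, EF_B=14) = 14; EF_E = 14+3 = 17
ES_F = 2; EF_F = 2+13 = 15
ES_G = max(EF_A=2, EF_C=16) = 16; EF_G = 16+12 = 28
ES_H = max(EF_B=14, EF_F=15) = 15; EF_H = 15+3 = 18
ES_I = max(EF_D=19, EF_E=17, EF_G=28, EF_H=18) = 28; EF_I = 28+6 = 34
Expected project duration μ = 34 hours. Critical path: B → C → G → I.

Variance along critical path = 5.444 + 0.111 + 1.778 + 5.444 = 12.778; σ = √12.778 = 3.575 hours.
Z = (36 − 34) / 3.575 = 0.560
P(T ≤ 36) = Φ(0.560) ≈ 0.712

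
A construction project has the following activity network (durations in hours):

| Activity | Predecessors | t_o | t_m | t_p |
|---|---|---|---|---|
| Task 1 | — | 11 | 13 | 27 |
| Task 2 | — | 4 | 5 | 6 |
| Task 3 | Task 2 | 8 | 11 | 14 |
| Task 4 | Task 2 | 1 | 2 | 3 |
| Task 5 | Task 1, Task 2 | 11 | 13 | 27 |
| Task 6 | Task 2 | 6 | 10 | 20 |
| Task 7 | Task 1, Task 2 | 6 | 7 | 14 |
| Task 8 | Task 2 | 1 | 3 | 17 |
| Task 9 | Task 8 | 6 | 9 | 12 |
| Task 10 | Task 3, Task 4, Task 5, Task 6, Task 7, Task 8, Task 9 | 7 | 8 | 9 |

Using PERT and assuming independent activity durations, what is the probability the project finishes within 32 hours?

te_Task 1 = (11 + 4·13 + 27)/6 = 90/6 = 15; σ²_Task 1 = ((27−11)/6)² = 7.111
te_Task 2 = (4 + 4·5 + 6)/6 = 30/6 = 5; σ²_Task 2 = ((6−4)/6)² = 0.111
te_Task 3 = (8 + 4·11 + 14)/6 = 66/6 = 11; σ²_Task 3 = ((14−8)/6)² = 1.000
te_Task 4 = (1 + 4·2 + 3)/6 = 12/6 = 2; σ²_Task 4 = ((3−1)/6)² = 0.111
te_Task 5 = (11 + 4·13 + 27)/6 = 90/6 = 15; σ²_Task 5 = ((27−11)/6)² = 7.111
te_Task 6 = (6 + 4·10 + 20)/6 = 66/6 = 11; σ²_Task 6 = ((20−6)/6)² = 5.444
te_Task 7 = (6 + 4·7 + 14)/6 = 48/6 = 8; σ²_Task 7 = ((14−6)/6)² = 1.778
te_Task 8 = (1 + 4·3 + 17)/6 = 30/6 = 5; σ²_Task 8 = ((17−1)/6)² = 7.111
te_Task 9 = (6 + 4·9 + 12)/6 = 54/6 = 9; σ²_Task 9 = ((12−6)/6)² = 1.000
te_Task 10 = (7 + 4·8 + 9)/6 = 48/6 = 8; σ²_Task 10 = ((9−7)/6)² = 0.111

Forward pass:
ES_Task 1 = 0; EF_Task 1 = 15
ES_Task 2 = 0; EF_Task 2 = 5
ES_Task 3 = 5; EF_Task 3 = 5+11 = 16
ES_Task 4 = 5; EF_Task 4 = 5+2 = 7
ES_Task 5 = max(EF_Task 1=15, EF_Task 2=5) = 15; EF_Task 5 = 15+15 = 30
ES_Task 6 = 5; EF_Task 6 = 5+11 = 16
ES_Task 7 = max(EF_Task 1=15, EF_Task 2=5) = 15; EF_Task 7 = 15+8 = 23
ES_Task 8 = 5; EF_Task 8 = 5+5 = 10
ES_Task 9 = 10; EF_Task 9 = 10+9 = 19
ES_Task 10 = max(EF_Task 3=16, EF_Task 4=7, EF_Task 5=30, EF_Task 6=16, EF_Task 7=23, EF_Task 8=10, EF_Task 9=19) = 30; EF_Task 10 = 30+8 = 38
Expected project duration μ = 38 hours. Critical path: Task 1 → Task 5 → Task 10.

Variance along critical path = 7.111 + 7.111 + 0.111 = 14.333; σ = √14.333 = 3.786 hours.
Z = (32 − 38) / 3.786 = -1.585
P(T ≤ 32) = Φ(-1.585) ≈ 0.057

0.057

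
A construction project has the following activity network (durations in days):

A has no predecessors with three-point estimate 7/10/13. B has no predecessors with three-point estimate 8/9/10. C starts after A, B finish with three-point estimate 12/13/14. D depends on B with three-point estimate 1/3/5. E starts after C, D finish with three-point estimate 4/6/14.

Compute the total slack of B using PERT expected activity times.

1 days

te_A = (7 + 4·10 + 13)/6 = 60/6 = 10
te_B = (8 + 4·9 + 10)/6 = 54/6 = 9
te_C = (12 + 4·13 + 14)/6 = 78/6 = 13
te_D = (1 + 4·3 + 5)/6 = 18/6 = 3
te_E = (4 + 4·6 + 14)/6 = 42/6 = 7

Forward pass:
ES_A = 0; EF_A = 10
ES_B = 0; EF_B = 9
ES_C = max(EF_A=10, EF_B=9) = 10; EF_C = 10+13 = 23
ES_D = 9; EF_D = 9+3 = 12
ES_E = max(EF_C=23, EF_D=12) = 23; EF_E = 23+7 = 30
Expected project duration μ = 30 days. Critical path: A → C → E.

Backward pass:
LF_E = 30; LS_E = 30−7 = 23
LF_D = LS_E = 23; LS_D = 23−3 = 20
LF_C = LS_E = 23; LS_C = 23−13 = 10
LF_B = min(LS_C=10, LS_D=20) = 10; LS_B = 10−9 = 1
LF_A = LS_C = 10; LS_A = 10−10 = 0
Slack_B = LS_B − ES_B = 1 − 0 = 1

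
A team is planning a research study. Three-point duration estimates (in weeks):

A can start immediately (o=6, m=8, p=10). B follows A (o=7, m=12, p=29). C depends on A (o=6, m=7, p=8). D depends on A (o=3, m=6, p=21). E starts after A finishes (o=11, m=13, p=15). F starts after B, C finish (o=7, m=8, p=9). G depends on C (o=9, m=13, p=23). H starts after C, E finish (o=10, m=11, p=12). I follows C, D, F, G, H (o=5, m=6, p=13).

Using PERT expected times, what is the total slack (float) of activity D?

te_A = (6 + 4·8 + 10)/6 = 48/6 = 8
te_B = (7 + 4·12 + 29)/6 = 84/6 = 14
te_C = (6 + 4·7 + 8)/6 = 42/6 = 7
te_D = (3 + 4·6 + 21)/6 = 48/6 = 8
te_E = (11 + 4·13 + 15)/6 = 78/6 = 13
te_F = (7 + 4·8 + 9)/6 = 48/6 = 8
te_G = (9 + 4·13 + 23)/6 = 84/6 = 14
te_H = (10 + 4·11 + 12)/6 = 66/6 = 11
te_I = (5 + 4·6 + 13)/6 = 42/6 = 7

Forward pass:
ES_A = 0; EF_A = 8
ES_B = 8; EF_B = 8+14 = 22
ES_C = 8; EF_C = 8+7 = 15
ES_D = 8; EF_D = 8+8 = 16
ES_E = 8; EF_E = 8+13 = 21
ES_F = max(EF_B=22, EF_C=15) = 22; EF_F = 22+8 = 30
ES_G = 15; EF_G = 15+14 = 29
ES_H = max(EF_C=15, EF_E=21) = 21; EF_H = 21+11 = 32
ES_I = max(EF_C=15, EF_D=16, EF_F=30, EF_G=29, EF_H=32) = 32; EF_I = 32+7 = 39
Expected project duration μ = 39 weeks. Critical path: A → E → H → I.

Backward pass:
LF_I = 39; LS_I = 39−7 = 32
LF_H = LS_I = 32; LS_H = 32−11 = 21
LF_G = LS_I = 32; LS_G = 32−14 = 18
LF_F = LS_I = 32; LS_F = 32−8 = 24
LF_E = LS_H = 21; LS_E = 21−13 = 8
LF_D = LS_I = 32; LS_D = 32−8 = 24
LF_C = min(LS_F=24, LS_G=18, LS_H=21, LS_I=32) = 18; LS_C = 18−7 = 11
LF_B = LS_F = 24; LS_B = 24−14 = 10
LF_A = min(LS_B=10, LS_C=11, LS_D=24, LS_E=8) = 8; LS_A = 8−8 = 0
Slack_D = LS_D − ES_D = 24 − 8 = 16

16 weeks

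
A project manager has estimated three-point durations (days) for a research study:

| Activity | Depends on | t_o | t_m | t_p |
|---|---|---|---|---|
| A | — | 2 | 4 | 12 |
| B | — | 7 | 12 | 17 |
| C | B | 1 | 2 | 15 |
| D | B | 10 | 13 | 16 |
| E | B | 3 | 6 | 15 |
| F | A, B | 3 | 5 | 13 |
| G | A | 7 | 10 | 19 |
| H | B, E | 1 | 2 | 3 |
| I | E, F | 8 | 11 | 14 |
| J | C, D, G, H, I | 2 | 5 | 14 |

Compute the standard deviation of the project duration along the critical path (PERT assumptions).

3.43 days

te_A = (2 + 4·4 + 12)/6 = 30/6 = 5; σ²_A = ((12−2)/6)² = 2.778
te_B = (7 + 4·12 + 17)/6 = 72/6 = 12; σ²_B = ((17−7)/6)² = 2.778
te_C = (1 + 4·2 + 15)/6 = 24/6 = 4; σ²_C = ((15−1)/6)² = 5.444
te_D = (10 + 4·13 + 16)/6 = 78/6 = 13; σ²_D = ((16−10)/6)² = 1.000
te_E = (3 + 4·6 + 15)/6 = 42/6 = 7; σ²_E = ((15−3)/6)² = 4.000
te_F = (3 + 4·5 + 13)/6 = 36/6 = 6; σ²_F = ((13−3)/6)² = 2.778
te_G = (7 + 4·10 + 19)/6 = 66/6 = 11; σ²_G = ((19−7)/6)² = 4.000
te_H = (1 + 4·2 + 3)/6 = 12/6 = 2; σ²_H = ((3−1)/6)² = 0.111
te_I = (8 + 4·11 + 14)/6 = 66/6 = 11; σ²_I = ((14−8)/6)² = 1.000
te_J = (2 + 4·5 + 14)/6 = 36/6 = 6; σ²_J = ((14−2)/6)² = 4.000

Forward pass:
ES_A = 0; EF_A = 5
ES_B = 0; EF_B = 12
ES_C = 12; EF_C = 12+4 = 16
ES_D = 12; EF_D = 12+13 = 25
ES_E = 12; EF_E = 12+7 = 19
ES_F = max(EF_A=5, EF_B=12) = 12; EF_F = 12+6 = 18
ES_G = 5; EF_G = 5+11 = 16
ES_H = max(EF_B=12, EF_E=19) = 19; EF_H = 19+2 = 21
ES_I = max(EF_E=19, EF_F=18) = 19; EF_I = 19+11 = 30
ES_J = max(EF_C=16, EF_D=25, EF_G=16, EF_H=21, EF_I=30) = 30; EF_J = 30+6 = 36
Expected project duration μ = 36 days. Critical path: B → E → I → J.

Variance along critical path = 2.778 + 4.000 + 1.000 + 4.000 = 11.778
σ = √11.778 = 3.432 days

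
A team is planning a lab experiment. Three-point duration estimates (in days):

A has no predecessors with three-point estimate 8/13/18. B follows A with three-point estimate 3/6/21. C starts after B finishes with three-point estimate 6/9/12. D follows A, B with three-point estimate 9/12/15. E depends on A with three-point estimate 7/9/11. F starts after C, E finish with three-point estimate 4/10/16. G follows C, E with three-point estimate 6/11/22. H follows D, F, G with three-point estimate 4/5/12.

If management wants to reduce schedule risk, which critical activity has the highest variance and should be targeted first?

te_A = (8 + 4·13 + 18)/6 = 78/6 = 13; σ²_A = ((18−8)/6)² = 2.778
te_B = (3 + 4·6 + 21)/6 = 48/6 = 8; σ²_B = ((21−3)/6)² = 9.000
te_C = (6 + 4·9 + 12)/6 = 54/6 = 9; σ²_C = ((12−6)/6)² = 1.000
te_D = (9 + 4·12 + 15)/6 = 72/6 = 12; σ²_D = ((15−9)/6)² = 1.000
te_E = (7 + 4·9 + 11)/6 = 54/6 = 9; σ²_E = ((11−7)/6)² = 0.444
te_F = (4 + 4·10 + 16)/6 = 60/6 = 10; σ²_F = ((16−4)/6)² = 4.000
te_G = (6 + 4·11 + 22)/6 = 72/6 = 12; σ²_G = ((22−6)/6)² = 7.111
te_H = (4 + 4·5 + 12)/6 = 36/6 = 6; σ²_H = ((12−4)/6)² = 1.778

Forward pass:
ES_A = 0; EF_A = 13
ES_B = 13; EF_B = 13+8 = 21
ES_C = 21; EF_C = 21+9 = 30
ES_D = max(EF_A=13, EF_B=21) = 21; EF_D = 21+12 = 33
ES_E = 13; EF_E = 13+9 = 22
ES_F = max(EF_C=30, EF_E=22) = 30; EF_F = 30+10 = 40
ES_G = max(EF_C=30, EF_E=22) = 30; EF_G = 30+12 = 42
ES_H = max(EF_D=33, EF_F=40, EF_G=42) = 42; EF_H = 42+6 = 48
Expected project duration μ = 48 days. Critical path: A → B → C → G → H.

Variances on critical path: σ²_A=2.778, σ²_B=9.000, σ²_C=1.000, σ²_G=7.111, σ²_H=1.778.
Largest is σ²_B = 9.000.

B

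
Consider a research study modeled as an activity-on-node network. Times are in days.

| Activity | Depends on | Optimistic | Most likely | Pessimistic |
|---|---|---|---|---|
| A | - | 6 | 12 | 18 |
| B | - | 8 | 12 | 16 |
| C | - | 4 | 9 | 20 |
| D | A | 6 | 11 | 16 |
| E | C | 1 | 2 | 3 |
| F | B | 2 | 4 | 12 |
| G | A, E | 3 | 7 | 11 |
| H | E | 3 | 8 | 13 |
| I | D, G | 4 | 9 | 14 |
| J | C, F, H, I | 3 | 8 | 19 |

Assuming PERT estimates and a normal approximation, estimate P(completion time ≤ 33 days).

0.025

te_A = (6 + 4·12 + 18)/6 = 72/6 = 12; σ²_A = ((18−6)/6)² = 4.000
te_B = (8 + 4·12 + 16)/6 = 72/6 = 12; σ²_B = ((16−8)/6)² = 1.778
te_C = (4 + 4·9 + 20)/6 = 60/6 = 10; σ²_C = ((20−4)/6)² = 7.111
te_D = (6 + 4·11 + 16)/6 = 66/6 = 11; σ²_D = ((16−6)/6)² = 2.778
te_E = (1 + 4·2 + 3)/6 = 12/6 = 2; σ²_E = ((3−1)/6)² = 0.111
te_F = (2 + 4·4 + 12)/6 = 30/6 = 5; σ²_F = ((12−2)/6)² = 2.778
te_G = (3 + 4·7 + 11)/6 = 42/6 = 7; σ²_G = ((11−3)/6)² = 1.778
te_H = (3 + 4·8 + 13)/6 = 48/6 = 8; σ²_H = ((13−3)/6)² = 2.778
te_I = (4 + 4·9 + 14)/6 = 54/6 = 9; σ²_I = ((14−4)/6)² = 2.778
te_J = (3 + 4·8 + 19)/6 = 54/6 = 9; σ²_J = ((19−3)/6)² = 7.111

Forward pass:
ES_A = 0; EF_A = 12
ES_B = 0; EF_B = 12
ES_C = 0; EF_C = 10
ES_D = 12; EF_D = 12+11 = 23
ES_E = 10; EF_E = 10+2 = 12
ES_F = 12; EF_F = 12+5 = 17
ES_G = max(EF_A=12, EF_E=12) = 12; EF_G = 12+7 = 19
ES_H = 12; EF_H = 12+8 = 20
ES_I = max(EF_D=23, EF_G=19) = 23; EF_I = 23+9 = 32
ES_J = max(EF_C=10, EF_F=17, EF_H=20, EF_I=32) = 32; EF_J = 32+9 = 41
Expected project duration μ = 41 days. Critical path: A → D → I → J.

Variance along critical path = 4.000 + 2.778 + 2.778 + 7.111 = 16.667; σ = √16.667 = 4.082 days.
Z = (33 − 41) / 4.082 = -1.960
P(T ≤ 33) = Φ(-1.960) ≈ 0.025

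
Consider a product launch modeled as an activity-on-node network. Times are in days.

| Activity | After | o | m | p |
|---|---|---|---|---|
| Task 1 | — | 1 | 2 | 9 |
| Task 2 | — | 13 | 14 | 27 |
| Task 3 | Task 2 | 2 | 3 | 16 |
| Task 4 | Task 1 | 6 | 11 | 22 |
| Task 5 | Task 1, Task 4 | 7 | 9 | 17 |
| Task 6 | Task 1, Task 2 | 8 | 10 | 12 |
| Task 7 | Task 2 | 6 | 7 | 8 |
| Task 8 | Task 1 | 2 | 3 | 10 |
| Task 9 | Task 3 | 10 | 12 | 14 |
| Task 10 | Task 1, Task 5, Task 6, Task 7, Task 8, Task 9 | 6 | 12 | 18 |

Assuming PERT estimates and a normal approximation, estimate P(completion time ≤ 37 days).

0.021

te_Task 1 = (1 + 4·2 + 9)/6 = 18/6 = 3; σ²_Task 1 = ((9−1)/6)² = 1.778
te_Task 2 = (13 + 4·14 + 27)/6 = 96/6 = 16; σ²_Task 2 = ((27−13)/6)² = 5.444
te_Task 3 = (2 + 4·3 + 16)/6 = 30/6 = 5; σ²_Task 3 = ((16−2)/6)² = 5.444
te_Task 4 = (6 + 4·11 + 22)/6 = 72/6 = 12; σ²_Task 4 = ((22−6)/6)² = 7.111
te_Task 5 = (7 + 4·9 + 17)/6 = 60/6 = 10; σ²_Task 5 = ((17−7)/6)² = 2.778
te_Task 6 = (8 + 4·10 + 12)/6 = 60/6 = 10; σ²_Task 6 = ((12−8)/6)² = 0.444
te_Task 7 = (6 + 4·7 + 8)/6 = 42/6 = 7; σ²_Task 7 = ((8−6)/6)² = 0.111
te_Task 8 = (2 + 4·3 + 10)/6 = 24/6 = 4; σ²_Task 8 = ((10−2)/6)² = 1.778
te_Task 9 = (10 + 4·12 + 14)/6 = 72/6 = 12; σ²_Task 9 = ((14−10)/6)² = 0.444
te_Task 10 = (6 + 4·12 + 18)/6 = 72/6 = 12; σ²_Task 10 = ((18−6)/6)² = 4.000

Forward pass:
ES_Task 1 = 0; EF_Task 1 = 3
ES_Task 2 = 0; EF_Task 2 = 16
ES_Task 3 = 16; EF_Task 3 = 16+5 = 21
ES_Task 4 = 3; EF_Task 4 = 3+12 = 15
ES_Task 5 = max(EF_Task 1=3, EF_Task 4=15) = 15; EF_Task 5 = 15+10 = 25
ES_Task 6 = max(EF_Task 1=3, EF_Task 2=16) = 16; EF_Task 6 = 16+10 = 26
ES_Task 7 = 16; EF_Task 7 = 16+7 = 23
ES_Task 8 = 3; EF_Task 8 = 3+4 = 7
ES_Task 9 = 21; EF_Task 9 = 21+12 = 33
ES_Task 10 = max(EF_Task 1=3, EF_Task 5=25, EF_Task 6=26, EF_Task 7=23, EF_Task 8=7, EF_Task 9=33) = 33; EF_Task 10 = 33+12 = 45
Expected project duration μ = 45 days. Critical path: Task 2 → Task 3 → Task 9 → Task 10.

Variance along critical path = 5.444 + 5.444 + 0.444 + 4.000 = 15.333; σ = √15.333 = 3.916 days.
Z = (37 − 45) / 3.916 = -2.043
P(T ≤ 37) = Φ(-2.043) ≈ 0.021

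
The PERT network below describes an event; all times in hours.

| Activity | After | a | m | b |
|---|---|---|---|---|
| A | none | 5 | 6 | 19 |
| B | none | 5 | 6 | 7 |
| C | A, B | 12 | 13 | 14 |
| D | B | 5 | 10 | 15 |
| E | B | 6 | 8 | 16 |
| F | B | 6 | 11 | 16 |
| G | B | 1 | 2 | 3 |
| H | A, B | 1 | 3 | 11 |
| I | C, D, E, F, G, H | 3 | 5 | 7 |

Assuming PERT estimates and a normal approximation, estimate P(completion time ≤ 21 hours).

0.021

te_A = (5 + 4·6 + 19)/6 = 48/6 = 8; σ²_A = ((19−5)/6)² = 5.444
te_B = (5 + 4·6 + 7)/6 = 36/6 = 6; σ²_B = ((7−5)/6)² = 0.111
te_C = (12 + 4·13 + 14)/6 = 78/6 = 13; σ²_C = ((14−12)/6)² = 0.111
te_D = (5 + 4·10 + 15)/6 = 60/6 = 10; σ²_D = ((15−5)/6)² = 2.778
te_E = (6 + 4·8 + 16)/6 = 54/6 = 9; σ²_E = ((16−6)/6)² = 2.778
te_F = (6 + 4·11 + 16)/6 = 66/6 = 11; σ²_F = ((16−6)/6)² = 2.778
te_G = (1 + 4·2 + 3)/6 = 12/6 = 2; σ²_G = ((3−1)/6)² = 0.111
te_H = (1 + 4·3 + 11)/6 = 24/6 = 4; σ²_H = ((11−1)/6)² = 2.778
te_I = (3 + 4·5 + 7)/6 = 30/6 = 5; σ²_I = ((7−3)/6)² = 0.444

Forward pass:
ES_A = 0; EF_A = 8
ES_B = 0; EF_B = 6
ES_C = max(EF_A=8, EF_B=6) = 8; EF_C = 8+13 = 21
ES_D = 6; EF_D = 6+10 = 16
ES_E = 6; EF_E = 6+9 = 15
ES_F = 6; EF_F = 6+11 = 17
ES_G = 6; EF_G = 6+2 = 8
ES_H = max(EF_A=8, EF_B=6) = 8; EF_H = 8+4 = 12
ES_I = max(EF_C=21, EF_D=16, EF_E=15, EF_F=17, EF_G=8, EF_H=12) = 21; EF_I = 21+5 = 26
Expected project duration μ = 26 hours. Critical path: A → C → I.

Variance along critical path = 5.444 + 0.111 + 0.444 = 6.000; σ = √6.000 = 2.449 hours.
Z = (21 − 26) / 2.449 = -2.041
P(T ≤ 21) = Φ(-2.041) ≈ 0.021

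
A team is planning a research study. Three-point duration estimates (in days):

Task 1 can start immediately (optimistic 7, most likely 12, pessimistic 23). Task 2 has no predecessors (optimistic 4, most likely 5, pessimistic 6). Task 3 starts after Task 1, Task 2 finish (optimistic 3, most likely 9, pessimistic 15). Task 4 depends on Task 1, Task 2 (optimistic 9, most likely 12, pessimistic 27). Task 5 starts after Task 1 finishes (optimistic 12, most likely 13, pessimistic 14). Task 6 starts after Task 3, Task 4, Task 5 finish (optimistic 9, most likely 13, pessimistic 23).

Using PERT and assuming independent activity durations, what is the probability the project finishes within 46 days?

te_Task 1 = (7 + 4·12 + 23)/6 = 78/6 = 13; σ²_Task 1 = ((23−7)/6)² = 7.111
te_Task 2 = (4 + 4·5 + 6)/6 = 30/6 = 5; σ²_Task 2 = ((6−4)/6)² = 0.111
te_Task 3 = (3 + 4·9 + 15)/6 = 54/6 = 9; σ²_Task 3 = ((15−3)/6)² = 4.000
te_Task 4 = (9 + 4·12 + 27)/6 = 84/6 = 14; σ²_Task 4 = ((27−9)/6)² = 9.000
te_Task 5 = (12 + 4·13 + 14)/6 = 78/6 = 13; σ²_Task 5 = ((14−12)/6)² = 0.111
te_Task 6 = (9 + 4·13 + 23)/6 = 84/6 = 14; σ²_Task 6 = ((23−9)/6)² = 5.444

Forward pass:
ES_Task 1 = 0; EF_Task 1 = 13
ES_Task 2 = 0; EF_Task 2 = 5
ES_Task 3 = max(EF_Task 1=13, EF_Task 2=5) = 13; EF_Task 3 = 13+9 = 22
ES_Task 4 = max(EF_Task 1=13, EF_Task 2=5) = 13; EF_Task 4 = 13+14 = 27
ES_Task 5 = 13; EF_Task 5 = 13+13 = 26
ES_Task 6 = max(EF_Task 3=22, EF_Task 4=27, EF_Task 5=26) = 27; EF_Task 6 = 27+14 = 41
Expected project duration μ = 41 days. Critical path: Task 1 → Task 4 → Task 6.

Variance along critical path = 7.111 + 9.000 + 5.444 = 21.556; σ = √21.556 = 4.643 days.
Z = (46 − 41) / 4.643 = 1.077
P(T ≤ 46) = Φ(1.077) ≈ 0.859

0.859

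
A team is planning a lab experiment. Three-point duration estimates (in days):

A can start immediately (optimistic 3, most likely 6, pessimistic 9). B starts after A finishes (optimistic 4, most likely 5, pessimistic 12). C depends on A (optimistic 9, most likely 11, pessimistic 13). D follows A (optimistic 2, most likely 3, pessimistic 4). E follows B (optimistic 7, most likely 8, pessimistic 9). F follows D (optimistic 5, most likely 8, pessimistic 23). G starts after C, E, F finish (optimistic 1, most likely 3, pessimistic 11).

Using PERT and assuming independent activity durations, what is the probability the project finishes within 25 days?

te_A = (3 + 4·6 + 9)/6 = 36/6 = 6; σ²_A = ((9−3)/6)² = 1.000
te_B = (4 + 4·5 + 12)/6 = 36/6 = 6; σ²_B = ((12−4)/6)² = 1.778
te_C = (9 + 4·11 + 13)/6 = 66/6 = 11; σ²_C = ((13−9)/6)² = 0.444
te_D = (2 + 4·3 + 4)/6 = 18/6 = 3; σ²_D = ((4−2)/6)² = 0.111
te_E = (7 + 4·8 + 9)/6 = 48/6 = 8; σ²_E = ((9−7)/6)² = 0.111
te_F = (5 + 4·8 + 23)/6 = 60/6 = 10; σ²_F = ((23−5)/6)² = 9.000
te_G = (1 + 4·3 + 11)/6 = 24/6 = 4; σ²_G = ((11−1)/6)² = 2.778

Forward pass:
ES_A = 0; EF_A = 6
ES_B = 6; EF_B = 6+6 = 12
ES_C = 6; EF_C = 6+11 = 17
ES_D = 6; EF_D = 6+3 = 9
ES_E = 12; EF_E = 12+8 = 20
ES_F = 9; EF_F = 9+10 = 19
ES_G = max(EF_C=17, EF_E=20, EF_F=19) = 20; EF_G = 20+4 = 24
Expected project duration μ = 24 days. Critical path: A → B → E → G.

Variance along critical path = 1.000 + 1.778 + 0.111 + 2.778 = 5.667; σ = √5.667 = 2.380 days.
Z = (25 − 24) / 2.380 = 0.420
P(T ≤ 25) = Φ(0.420) ≈ 0.663

0.663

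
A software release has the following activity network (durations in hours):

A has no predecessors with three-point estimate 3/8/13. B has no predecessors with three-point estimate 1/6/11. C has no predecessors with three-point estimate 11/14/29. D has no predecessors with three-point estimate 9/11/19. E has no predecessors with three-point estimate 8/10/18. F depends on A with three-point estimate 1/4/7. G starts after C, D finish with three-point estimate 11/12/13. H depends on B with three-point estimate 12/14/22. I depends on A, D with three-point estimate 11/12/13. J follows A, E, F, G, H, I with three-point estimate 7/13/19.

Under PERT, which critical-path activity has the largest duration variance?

te_A = (3 + 4·8 + 13)/6 = 48/6 = 8; σ²_A = ((13−3)/6)² = 2.778
te_B = (1 + 4·6 + 11)/6 = 36/6 = 6; σ²_B = ((11−1)/6)² = 2.778
te_C = (11 + 4·14 + 29)/6 = 96/6 = 16; σ²_C = ((29−11)/6)² = 9.000
te_D = (9 + 4·11 + 19)/6 = 72/6 = 12; σ²_D = ((19−9)/6)² = 2.778
te_E = (8 + 4·10 + 18)/6 = 66/6 = 11; σ²_E = ((18−8)/6)² = 2.778
te_F = (1 + 4·4 + 7)/6 = 24/6 = 4; σ²_F = ((7−1)/6)² = 1.000
te_G = (11 + 4·12 + 13)/6 = 72/6 = 12; σ²_G = ((13−11)/6)² = 0.111
te_H = (12 + 4·14 + 22)/6 = 90/6 = 15; σ²_H = ((22−12)/6)² = 2.778
te_I = (11 + 4·12 + 13)/6 = 72/6 = 12; σ²_I = ((13−11)/6)² = 0.111
te_J = (7 + 4·13 + 19)/6 = 78/6 = 13; σ²_J = ((19−7)/6)² = 4.000

Forward pass:
ES_A = 0; EF_A = 8
ES_B = 0; EF_B = 6
ES_C = 0; EF_C = 16
ES_D = 0; EF_D = 12
ES_E = 0; EF_E = 11
ES_F = 8; EF_F = 8+4 = 12
ES_G = max(EF_C=16, EF_D=12) = 16; EF_G = 16+12 = 28
ES_H = 6; EF_H = 6+15 = 21
ES_I = max(EF_A=8, EF_D=12) = 12; EF_I = 12+12 = 24
ES_J = max(EF_A=8, EF_E=11, EF_F=12, EF_G=28, EF_H=21, EF_I=24) = 28; EF_J = 28+13 = 41
Expected project duration μ = 41 hours. Critical path: C → G → J.

Variances on critical path: σ²_C=9.000, σ²_G=0.111, σ²_J=4.000.
Largest is σ²_C = 9.000.

C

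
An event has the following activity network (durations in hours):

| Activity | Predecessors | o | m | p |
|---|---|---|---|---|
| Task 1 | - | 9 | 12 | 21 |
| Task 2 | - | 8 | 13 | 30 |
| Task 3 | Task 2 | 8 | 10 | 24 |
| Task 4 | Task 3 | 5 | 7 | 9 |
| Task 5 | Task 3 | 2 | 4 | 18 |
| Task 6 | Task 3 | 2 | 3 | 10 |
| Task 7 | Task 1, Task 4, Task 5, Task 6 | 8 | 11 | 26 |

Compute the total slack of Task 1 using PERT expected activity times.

21 hours

te_Task 1 = (9 + 4·12 + 21)/6 = 78/6 = 13
te_Task 2 = (8 + 4·13 + 30)/6 = 90/6 = 15
te_Task 3 = (8 + 4·10 + 24)/6 = 72/6 = 12
te_Task 4 = (5 + 4·7 + 9)/6 = 42/6 = 7
te_Task 5 = (2 + 4·4 + 18)/6 = 36/6 = 6
te_Task 6 = (2 + 4·3 + 10)/6 = 24/6 = 4
te_Task 7 = (8 + 4·11 + 26)/6 = 78/6 = 13

Forward pass:
ES_Task 1 = 0; EF_Task 1 = 13
ES_Task 2 = 0; EF_Task 2 = 15
ES_Task 3 = 15; EF_Task 3 = 15+12 = 27
ES_Task 4 = 27; EF_Task 4 = 27+7 = 34
ES_Task 5 = 27; EF_Task 5 = 27+6 = 33
ES_Task 6 = 27; EF_Task 6 = 27+4 = 31
ES_Task 7 = max(EF_Task 1=13, EF_Task 4=34, EF_Task 5=33, EF_Task 6=31) = 34; EF_Task 7 = 34+13 = 47
Expected project duration μ = 47 hours. Critical path: Task 2 → Task 3 → Task 4 → Task 7.

Backward pass:
LF_Task 7 = 47; LS_Task 7 = 47−13 = 34
LF_Task 6 = LS_Task 7 = 34; LS_Task 6 = 34−4 = 30
LF_Task 5 = LS_Task 7 = 34; LS_Task 5 = 34−6 = 28
LF_Task 4 = LS_Task 7 = 34; LS_Task 4 = 34−7 = 27
LF_Task 3 = min(LS_Task 4=27, LS_Task 5=28, LS_Task 6=30) = 27; LS_Task 3 = 27−12 = 15
LF_Task 2 = LS_Task 3 = 15; LS_Task 2 = 15−15 = 0
LF_Task 1 = LS_Task 7 = 34; LS_Task 1 = 34−13 = 21
Slack_Task 1 = LS_Task 1 − ES_Task 1 = 21 − 0 = 21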